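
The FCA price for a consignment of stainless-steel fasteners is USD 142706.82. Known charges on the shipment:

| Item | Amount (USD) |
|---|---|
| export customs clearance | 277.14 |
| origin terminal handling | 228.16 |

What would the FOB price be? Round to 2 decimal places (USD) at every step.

FOB price: USD 142934.98

Not relevant to the conversion: export clearance — on the seller under both FCA and FOB; already in the FCA price and stays in the FOB price.
From FCA to FOB, the seller additionally bears: origin terminal.
FOB price = 142706.82 + 228.16 = 142934.98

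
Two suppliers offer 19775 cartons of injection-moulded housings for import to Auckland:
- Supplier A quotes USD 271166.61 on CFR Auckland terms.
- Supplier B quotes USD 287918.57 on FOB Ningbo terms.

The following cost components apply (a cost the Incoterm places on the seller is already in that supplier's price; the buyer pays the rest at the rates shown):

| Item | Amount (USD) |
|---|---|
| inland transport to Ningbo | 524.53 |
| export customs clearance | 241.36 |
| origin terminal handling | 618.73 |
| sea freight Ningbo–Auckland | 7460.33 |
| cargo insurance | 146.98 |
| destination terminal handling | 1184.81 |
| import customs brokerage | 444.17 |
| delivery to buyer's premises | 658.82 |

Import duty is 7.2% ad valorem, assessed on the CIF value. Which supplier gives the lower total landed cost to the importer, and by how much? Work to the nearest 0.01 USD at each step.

Supplier A (CFR):
CIF value = CFR price + insurance = 271166.61 + 146.98 = 271313.59
Import duty = 271313.59 × 7.2% = 19534.58
Buyer bears (A): 146.98 + 1184.81 + 444.17 + 658.82 = 2434.78
Landed cost (A) = invoice 271166.61 + 2434.78 + duty 19534.58 = 293135.97
Supplier B (FOB):
CIF value = FOB price + freight + insurance = 287918.57 + 7460.33 + 146.98 = 295525.88
Import duty = 295525.88 × 7.2% = 21277.86
Buyer bears (B): 7460.33 + 146.98 + 1184.81 + 444.17 + 658.82 = 9895.11
Landed cost (B) = invoice 287918.57 + 9895.11 + duty 21277.86 = 319091.54
Difference = |293135.97 − 319091.54| = 25955.57

Supplier A is cheaper by USD 25955.57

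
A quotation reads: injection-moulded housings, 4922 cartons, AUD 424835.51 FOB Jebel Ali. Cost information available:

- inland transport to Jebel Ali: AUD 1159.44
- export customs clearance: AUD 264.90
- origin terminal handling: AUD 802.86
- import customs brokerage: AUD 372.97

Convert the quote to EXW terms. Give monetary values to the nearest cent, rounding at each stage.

Not relevant to the conversion: brokerage — on the buyer under both terms; not part of either seller's price.
From FOB to EXW, the seller no longer bears: inland to port, export clearance, origin terminal.
EXW price = 424835.51 − 1159.44 − 264.90 − 802.86 = 422608.31

EXW price: AUD 422608.31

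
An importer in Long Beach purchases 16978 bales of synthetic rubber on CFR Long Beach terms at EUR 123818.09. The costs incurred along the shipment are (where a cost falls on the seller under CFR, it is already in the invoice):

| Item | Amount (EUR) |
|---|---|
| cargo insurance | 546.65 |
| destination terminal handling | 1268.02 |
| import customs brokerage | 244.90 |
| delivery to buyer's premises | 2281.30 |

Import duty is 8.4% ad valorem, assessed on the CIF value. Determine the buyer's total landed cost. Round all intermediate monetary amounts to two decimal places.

Total landed cost: EUR 138605.60

CFR: the seller pays costs through ocean freight to the destination port, but not insurance.
CIF value = CFR price + insurance = 123818.09 + 546.65 = 124364.74
Import duty = 124364.74 × 8.4% = 10446.64
Buyer bears: insurance 546.65 + destination terminal 1268.02 + brokerage 244.90 + delivery 2281.30 + duty 10446.64 = 14787.51
Landed cost = invoice 123818.09 + 14787.51 = 138605.60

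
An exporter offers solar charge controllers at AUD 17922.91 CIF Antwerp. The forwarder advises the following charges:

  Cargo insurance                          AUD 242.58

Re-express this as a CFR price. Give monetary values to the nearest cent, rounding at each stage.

From CIF to CFR, the seller no longer bears: insurance.
CFR price = 17922.91 − 242.58 = 17680.33

CFR price: AUD 17680.33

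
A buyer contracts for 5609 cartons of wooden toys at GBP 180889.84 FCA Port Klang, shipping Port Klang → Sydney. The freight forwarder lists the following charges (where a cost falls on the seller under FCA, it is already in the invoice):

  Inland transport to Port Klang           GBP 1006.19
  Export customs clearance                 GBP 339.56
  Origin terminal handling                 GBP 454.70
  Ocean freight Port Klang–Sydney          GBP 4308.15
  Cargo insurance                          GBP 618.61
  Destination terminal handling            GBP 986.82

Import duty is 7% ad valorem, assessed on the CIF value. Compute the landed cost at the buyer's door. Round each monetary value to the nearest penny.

FCA: the seller delivers export-cleared goods to the carrier; the buyer bears costs from that point.
Already in the invoice (seller's account under FCA): inland to port, export clearance — exclude.
CIF value = FCA price + origin terminal + freight + insurance = 180889.84 + 454.70 + 4308.15 + 618.61 = 186271.30
Import duty = 186271.30 × 7% = 13038.99
Buyer bears: origin terminal 454.70 + freight 4308.15 + insurance 618.61 + destination terminal 986.82 + duty 13038.99 = 19407.27
Landed cost = invoice 180889.84 + 19407.27 = 200297.11

Total landed cost: GBP 200297.11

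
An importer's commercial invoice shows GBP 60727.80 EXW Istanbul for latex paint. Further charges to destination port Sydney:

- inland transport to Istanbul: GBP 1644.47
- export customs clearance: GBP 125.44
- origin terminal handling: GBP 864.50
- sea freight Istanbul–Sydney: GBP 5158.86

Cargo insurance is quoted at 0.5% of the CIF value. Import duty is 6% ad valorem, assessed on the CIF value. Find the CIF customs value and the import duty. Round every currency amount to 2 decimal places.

CIF value: GBP 68865.40; import duty: GBP 4131.92

Let C be the CIF value. C = EXW price + pre-shipment costs + freight + 0.5% × C
C − 0.5% × C = 60727.80 + 1644.47 + 125.44 + 864.50 + 5158.86
0.995 × C = 68521.07
C = 68521.07 / 0.995 = 68865.40
Insurance premium = 0.5% × 68865.40 = 344.33
Import duty = 68865.40 × 6% = 4131.92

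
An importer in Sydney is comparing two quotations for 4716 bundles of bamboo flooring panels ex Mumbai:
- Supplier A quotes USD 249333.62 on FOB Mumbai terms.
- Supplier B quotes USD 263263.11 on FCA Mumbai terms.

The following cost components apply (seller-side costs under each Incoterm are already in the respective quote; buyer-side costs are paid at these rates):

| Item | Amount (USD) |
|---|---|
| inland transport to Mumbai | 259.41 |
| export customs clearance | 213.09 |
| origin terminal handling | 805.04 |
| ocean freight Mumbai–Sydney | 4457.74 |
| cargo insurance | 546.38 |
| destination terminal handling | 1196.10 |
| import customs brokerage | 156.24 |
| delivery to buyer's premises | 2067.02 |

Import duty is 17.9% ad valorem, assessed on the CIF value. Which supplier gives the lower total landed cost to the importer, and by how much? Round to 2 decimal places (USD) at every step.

Supplier A is cheaper by USD 17372.01

Supplier A (FOB):
CIF value = FOB price + freight + insurance = 249333.62 + 4457.74 + 546.38 = 254337.74
Import duty = 254337.74 × 17.9% = 45526.46
Buyer bears (A): 4457.74 + 546.38 + 1196.10 + 156.24 + 2067.02 = 8423.48
Landed cost (A) = invoice 249333.62 + 8423.48 + duty 45526.46 = 303283.56
Supplier B (FCA):
CIF value = FCA price + origin terminal + freight + insurance = 263263.11 + 805.04 + 4457.74 + 546.38 = 269072.27
Import duty = 269072.27 × 17.9% = 48163.94
Buyer bears (B): 805.04 + 4457.74 + 546.38 + 1196.10 + 156.24 + 2067.02 = 9228.52
Landed cost (B) = invoice 263263.11 + 9228.52 + duty 48163.94 = 320655.57
Difference = |303283.56 − 320655.57| = 17372.01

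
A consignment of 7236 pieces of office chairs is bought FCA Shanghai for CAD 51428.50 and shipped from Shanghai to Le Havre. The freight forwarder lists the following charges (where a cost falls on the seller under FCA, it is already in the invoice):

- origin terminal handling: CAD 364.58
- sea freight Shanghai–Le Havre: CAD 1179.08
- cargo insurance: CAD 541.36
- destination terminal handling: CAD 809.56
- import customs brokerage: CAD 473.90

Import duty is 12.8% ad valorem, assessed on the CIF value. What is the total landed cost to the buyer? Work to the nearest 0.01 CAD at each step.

Total landed cost: CAD 61646.71

FCA: the seller delivers export-cleared goods to the carrier; the buyer bears costs from that point.
CIF value = FCA price + origin terminal + freight + insurance = 51428.50 + 364.58 + 1179.08 + 541.36 = 53513.52
Import duty = 53513.52 × 12.8% = 6849.73
Buyer bears: origin terminal 364.58 + freight 1179.08 + insurance 541.36 + destination terminal 809.56 + brokerage 473.90 + duty 6849.73 = 10218.21
Landed cost = invoice 51428.50 + 10218.21 = 61646.71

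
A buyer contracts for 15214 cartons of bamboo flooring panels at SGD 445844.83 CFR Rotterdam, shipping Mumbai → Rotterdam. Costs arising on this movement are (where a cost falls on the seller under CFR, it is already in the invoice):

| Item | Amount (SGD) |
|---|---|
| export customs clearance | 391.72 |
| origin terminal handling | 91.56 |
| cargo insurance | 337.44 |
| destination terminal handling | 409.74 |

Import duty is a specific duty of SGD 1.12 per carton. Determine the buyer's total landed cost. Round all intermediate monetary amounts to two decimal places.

CFR: the seller pays costs through ocean freight to the destination port, but not insurance.
Already in the invoice (seller's account under CFR): export clearance, origin terminal — exclude.
CIF value = CFR price + insurance = 445844.83 + 337.44 = 446182.27
Import duty = 15214 × 1.12 = 17039.68
Buyer bears: insurance 337.44 + destination terminal 409.74 + duty 17039.68 = 17786.86
Landed cost = invoice 445844.83 + 17786.86 = 463631.69

Total landed cost: SGD 463631.69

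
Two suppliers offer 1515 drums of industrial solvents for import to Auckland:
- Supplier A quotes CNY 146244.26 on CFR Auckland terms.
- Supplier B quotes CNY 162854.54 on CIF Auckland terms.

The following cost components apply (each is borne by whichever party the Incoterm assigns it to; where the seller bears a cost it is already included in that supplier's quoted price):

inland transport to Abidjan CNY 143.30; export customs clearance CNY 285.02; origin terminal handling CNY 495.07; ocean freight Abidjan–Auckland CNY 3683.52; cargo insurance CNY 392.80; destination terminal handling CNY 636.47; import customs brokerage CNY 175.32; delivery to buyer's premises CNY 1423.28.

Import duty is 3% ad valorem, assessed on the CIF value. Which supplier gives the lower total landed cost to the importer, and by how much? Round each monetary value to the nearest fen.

Supplier A (CFR):
CIF value = CFR price + insurance = 146244.26 + 392.80 = 146637.06
Import duty = 146637.06 × 3% = 4399.11
Buyer bears (A): 392.80 + 636.47 + 175.32 + 1423.28 = 2627.87
Landed cost (A) = invoice 146244.26 + 2627.87 + duty 4399.11 = 153271.24
Supplier B (CIF):
The CIF price already equals the CIF value: 162854.54
Import duty = 162854.54 × 3% = 4885.64
Buyer bears (B): 636.47 + 175.32 + 1423.28 = 2235.07
Landed cost (B) = invoice 162854.54 + 2235.07 + duty 4885.64 = 169975.25
Difference = |153271.24 − 169975.25| = 16704.01

Supplier A is cheaper by CNY 16704.01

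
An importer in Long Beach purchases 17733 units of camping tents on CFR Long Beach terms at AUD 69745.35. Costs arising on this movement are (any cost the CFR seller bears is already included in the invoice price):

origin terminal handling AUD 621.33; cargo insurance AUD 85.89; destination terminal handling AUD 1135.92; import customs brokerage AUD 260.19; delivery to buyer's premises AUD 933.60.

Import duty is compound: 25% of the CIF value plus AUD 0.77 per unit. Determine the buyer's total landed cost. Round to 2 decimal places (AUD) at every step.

Total landed cost: AUD 103273.17

CFR: the seller pays costs through ocean freight to the destination port, but not insurance.
Already in the invoice (seller's account under CFR): origin terminal — exclude.
CIF value = CFR price + insurance = 69745.35 + 85.89 = 69831.24
Ad valorem component: 69831.24 × 25% = 17457.81
Specific component: 17733 × 0.77 = 13654.41
Import duty = 17457.81 + 13654.41 = 31112.22
Buyer bears: insurance 85.89 + destination terminal 1135.92 + brokerage 260.19 + delivery 933.60 + duty 31112.22 = 33527.82
Landed cost = invoice 69745.35 + 33527.82 = 103273.17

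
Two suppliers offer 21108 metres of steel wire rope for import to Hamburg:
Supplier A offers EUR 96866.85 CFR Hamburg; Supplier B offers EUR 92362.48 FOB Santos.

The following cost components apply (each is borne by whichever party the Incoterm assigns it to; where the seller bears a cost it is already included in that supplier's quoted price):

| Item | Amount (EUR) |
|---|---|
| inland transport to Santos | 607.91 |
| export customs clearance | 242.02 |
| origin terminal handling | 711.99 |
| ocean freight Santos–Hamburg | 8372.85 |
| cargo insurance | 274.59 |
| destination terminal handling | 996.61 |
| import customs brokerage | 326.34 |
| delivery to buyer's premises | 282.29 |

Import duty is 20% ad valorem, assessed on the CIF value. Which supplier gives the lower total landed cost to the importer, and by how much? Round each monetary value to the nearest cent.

Supplier A is cheaper by EUR 4642.17

Supplier A (CFR):
CIF value = CFR price + insurance = 96866.85 + 274.59 = 97141.44
Import duty = 97141.44 × 20% = 19428.29
Buyer bears (A): 274.59 + 996.61 + 326.34 + 282.29 = 1879.83
Landed cost (A) = invoice 96866.85 + 1879.83 + duty 19428.29 = 118174.97
Supplier B (FOB):
CIF value = FOB price + freight + insurance = 92362.48 + 8372.85 + 274.59 = 101009.92
Import duty = 101009.92 × 20% = 20201.98
Buyer bears (B): 8372.85 + 274.59 + 996.61 + 326.34 + 282.29 = 10252.68
Landed cost (B) = invoice 92362.48 + 10252.68 + duty 20201.98 = 122817.14
Difference = |118174.97 − 122817.14| = 4642.17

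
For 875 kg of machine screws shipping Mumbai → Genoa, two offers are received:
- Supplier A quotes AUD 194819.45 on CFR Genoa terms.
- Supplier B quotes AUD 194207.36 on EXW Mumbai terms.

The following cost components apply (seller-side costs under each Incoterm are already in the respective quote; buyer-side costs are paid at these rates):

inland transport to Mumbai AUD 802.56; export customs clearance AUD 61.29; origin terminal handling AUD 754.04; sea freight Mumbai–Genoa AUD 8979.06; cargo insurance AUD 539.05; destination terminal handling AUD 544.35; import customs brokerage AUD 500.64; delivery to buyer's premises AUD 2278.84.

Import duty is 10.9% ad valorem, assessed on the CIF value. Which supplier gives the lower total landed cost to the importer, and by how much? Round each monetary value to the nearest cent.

Supplier A (CFR):
CIF value = CFR price + insurance = 194819.45 + 539.05 = 195358.50
Import duty = 195358.50 × 10.9% = 21294.08
Buyer bears (A): 539.05 + 544.35 + 500.64 + 2278.84 = 3862.88
Landed cost (A) = invoice 194819.45 + 3862.88 + duty 21294.08 = 219976.41
Supplier B (EXW):
CIF value = EXW price + inland to port + export clearance + origin terminal + freight + insurance = 194207.36 + 802.56 + 61.29 + 754.04 + 8979.06 + 539.05 = 205343.36
Import duty = 205343.36 × 10.9% = 22382.43
Buyer bears (B): 802.56 + 61.29 + 754.04 + 8979.06 + 539.05 + 544.35 + 500.64 + 2278.84 = 14459.83
Landed cost (B) = invoice 194207.36 + 14459.83 + duty 22382.43 = 231049.62
Difference = |219976.41 − 231049.62| = 11073.21

Supplier A is cheaper by AUD 11073.21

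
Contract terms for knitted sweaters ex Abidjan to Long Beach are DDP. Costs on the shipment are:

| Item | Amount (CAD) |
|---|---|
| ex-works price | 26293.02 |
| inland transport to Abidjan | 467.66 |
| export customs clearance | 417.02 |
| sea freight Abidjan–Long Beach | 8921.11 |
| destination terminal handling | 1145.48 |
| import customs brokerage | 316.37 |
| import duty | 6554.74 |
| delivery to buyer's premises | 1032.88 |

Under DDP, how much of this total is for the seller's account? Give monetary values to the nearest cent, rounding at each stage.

Seller's account: CAD 45148.28

DDP: the seller bears all costs including import duty.
Seller's account: goods 26293.02 + inland to port 467.66 + export clearance 417.02 + freight 8921.11 + destination terminal 1145.48 + brokerage 316.37 + duty 6554.74 + delivery 1032.88 = 45148.28
Buyer's account: 0.00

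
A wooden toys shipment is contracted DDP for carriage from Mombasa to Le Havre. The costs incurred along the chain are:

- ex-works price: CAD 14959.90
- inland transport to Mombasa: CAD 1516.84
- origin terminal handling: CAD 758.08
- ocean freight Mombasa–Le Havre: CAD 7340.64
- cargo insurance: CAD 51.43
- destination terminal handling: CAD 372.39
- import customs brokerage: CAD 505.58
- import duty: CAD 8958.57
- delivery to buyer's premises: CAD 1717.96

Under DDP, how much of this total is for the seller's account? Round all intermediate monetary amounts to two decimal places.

DDP: the seller bears all costs including import duty.
Seller's account: goods 14959.90 + inland to port 1516.84 + origin terminal 758.08 + freight 7340.64 + insurance 51.43 + destination terminal 372.39 + brokerage 505.58 + duty 8958.57 + delivery 1717.96 = 36181.39
Buyer's account: 0.00

Seller's account: CAD 36181.39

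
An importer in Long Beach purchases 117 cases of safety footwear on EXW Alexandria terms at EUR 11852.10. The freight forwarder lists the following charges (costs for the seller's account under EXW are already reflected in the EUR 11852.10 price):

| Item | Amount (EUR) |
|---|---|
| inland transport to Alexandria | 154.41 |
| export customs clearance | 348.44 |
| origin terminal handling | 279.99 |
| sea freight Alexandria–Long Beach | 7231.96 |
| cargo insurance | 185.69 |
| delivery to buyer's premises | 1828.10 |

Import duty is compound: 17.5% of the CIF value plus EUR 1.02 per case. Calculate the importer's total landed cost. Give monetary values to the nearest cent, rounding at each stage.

EXW: the seller makes goods available at their premises; the buyer bears all onward costs.
CIF value = EXW price + inland to port + export clearance + origin terminal + freight + insurance = 11852.10 + 154.41 + 348.44 + 279.99 + 7231.96 + 185.69 = 20052.59
Ad valorem component: 20052.59 × 17.5% = 3509.20
Specific component: 117 × 1.02 = 119.34
Import duty = 3509.20 + 119.34 = 3628.54
Buyer bears: inland to port 154.41 + export clearance 348.44 + origin terminal 279.99 + freight 7231.96 + insurance 185.69 + delivery 1828.10 + duty 3628.54 = 13657.13
Landed cost = invoice 11852.10 + 13657.13 = 25509.23

Total landed cost: EUR 25509.23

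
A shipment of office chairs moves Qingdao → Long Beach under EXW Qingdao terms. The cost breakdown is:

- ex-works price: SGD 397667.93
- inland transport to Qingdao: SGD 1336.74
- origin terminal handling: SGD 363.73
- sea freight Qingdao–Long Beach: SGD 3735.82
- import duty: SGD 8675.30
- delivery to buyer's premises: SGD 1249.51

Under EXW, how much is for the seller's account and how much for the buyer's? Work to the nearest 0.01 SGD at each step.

EXW: the seller makes goods available at their premises; the buyer bears all onward costs.
Seller's account: goods 397667.93 = 397667.93
Buyer's account: inland to port 1336.74 + origin terminal 363.73 + freight 3735.82 + duty 8675.30 + delivery 1249.51 = 15361.10

Seller: SGD 397667.93; buyer: SGD 15361.10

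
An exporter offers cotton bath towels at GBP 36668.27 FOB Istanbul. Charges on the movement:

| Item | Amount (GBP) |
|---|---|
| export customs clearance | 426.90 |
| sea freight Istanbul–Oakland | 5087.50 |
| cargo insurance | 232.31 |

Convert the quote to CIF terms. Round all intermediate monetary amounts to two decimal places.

CIF price: GBP 41988.08

Not relevant to the conversion: export clearance — on the seller under both FOB and CIF; already in the FOB price and stays in the CIF price.
From FOB to CIF, the seller additionally bears: freight, insurance.
CIF price = 36668.27 + 5087.50 + 232.31 = 41988.08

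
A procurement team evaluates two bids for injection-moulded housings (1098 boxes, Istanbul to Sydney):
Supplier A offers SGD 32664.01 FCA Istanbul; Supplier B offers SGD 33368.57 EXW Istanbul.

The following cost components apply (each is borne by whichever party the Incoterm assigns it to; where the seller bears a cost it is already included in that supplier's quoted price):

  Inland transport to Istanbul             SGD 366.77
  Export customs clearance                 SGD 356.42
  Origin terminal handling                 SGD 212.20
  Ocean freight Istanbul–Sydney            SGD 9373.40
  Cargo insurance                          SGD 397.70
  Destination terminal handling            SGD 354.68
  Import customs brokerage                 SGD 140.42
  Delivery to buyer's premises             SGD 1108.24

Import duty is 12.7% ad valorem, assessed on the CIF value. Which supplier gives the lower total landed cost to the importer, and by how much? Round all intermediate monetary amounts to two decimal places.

Supplier A (FCA):
CIF value = FCA price + origin terminal + freight + insurance = 32664.01 + 212.20 + 9373.40 + 397.70 = 42647.31
Import duty = 42647.31 × 12.7% = 5416.21
Buyer bears (A): 212.20 + 9373.40 + 397.70 + 354.68 + 140.42 + 1108.24 = 11586.64
Landed cost (A) = invoice 32664.01 + 11586.64 + duty 5416.21 = 49666.86
Supplier B (EXW):
CIF value = EXW price + inland to port + export clearance + origin terminal + freight + insurance = 33368.57 + 366.77 + 356.42 + 212.20 + 9373.40 + 397.70 = 44075.06
Import duty = 44075.06 × 12.7% = 5597.53
Buyer bears (B): 366.77 + 356.42 + 212.20 + 9373.40 + 397.70 + 354.68 + 140.42 + 1108.24 = 12309.83
Landed cost (B) = invoice 33368.57 + 12309.83 + duty 5597.53 = 51275.93
Difference = |49666.86 − 51275.93| = 1609.07

Supplier A is cheaper by SGD 1609.07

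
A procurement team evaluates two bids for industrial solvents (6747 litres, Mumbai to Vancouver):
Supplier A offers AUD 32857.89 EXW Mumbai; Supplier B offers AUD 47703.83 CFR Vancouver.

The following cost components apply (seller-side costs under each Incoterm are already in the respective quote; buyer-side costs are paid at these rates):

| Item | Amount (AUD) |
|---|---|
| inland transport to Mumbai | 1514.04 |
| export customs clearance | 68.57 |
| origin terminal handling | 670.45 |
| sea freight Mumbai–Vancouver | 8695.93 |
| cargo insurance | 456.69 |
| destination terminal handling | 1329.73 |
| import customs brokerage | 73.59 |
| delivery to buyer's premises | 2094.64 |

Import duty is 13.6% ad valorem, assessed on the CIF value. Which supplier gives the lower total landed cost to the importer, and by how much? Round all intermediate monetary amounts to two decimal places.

Supplier A is cheaper by AUD 4426.93

Supplier A (EXW):
CIF value = EXW price + inland to port + export clearance + origin terminal + freight + insurance = 32857.89 + 1514.04 + 68.57 + 670.45 + 8695.93 + 456.69 = 44263.57
Import duty = 44263.57 × 13.6% = 6019.85
Buyer bears (A): 1514.04 + 68.57 + 670.45 + 8695.93 + 456.69 + 1329.73 + 73.59 + 2094.64 = 14903.64
Landed cost (A) = invoice 32857.89 + 14903.64 + duty 6019.85 = 53781.38
Supplier B (CFR):
CIF value = CFR price + insurance = 47703.83 + 456.69 = 48160.52
Import duty = 48160.52 × 13.6% = 6549.83
Buyer bears (B): 456.69 + 1329.73 + 73.59 + 2094.64 = 3954.65
Landed cost (B) = invoice 47703.83 + 3954.65 + duty 6549.83 = 58208.31
Difference = |53781.38 − 58208.31| = 4426.93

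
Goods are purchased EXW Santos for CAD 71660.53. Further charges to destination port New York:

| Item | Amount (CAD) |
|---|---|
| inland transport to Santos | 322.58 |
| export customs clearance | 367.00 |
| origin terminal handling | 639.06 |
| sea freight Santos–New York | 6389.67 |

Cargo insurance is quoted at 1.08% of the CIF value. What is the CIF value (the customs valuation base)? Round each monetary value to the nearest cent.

CIF value: CAD 80245.49

Let C be the CIF value. C = EXW price + pre-shipment costs + freight + 1.08% × C
C − 1.08% × C = 71660.53 + 322.58 + 367.00 + 639.06 + 6389.67
0.9892 × C = 79378.84
C = 79378.84 / 0.9892 = 80245.49
Insurance premium = 1.08% × 80245.49 = 866.65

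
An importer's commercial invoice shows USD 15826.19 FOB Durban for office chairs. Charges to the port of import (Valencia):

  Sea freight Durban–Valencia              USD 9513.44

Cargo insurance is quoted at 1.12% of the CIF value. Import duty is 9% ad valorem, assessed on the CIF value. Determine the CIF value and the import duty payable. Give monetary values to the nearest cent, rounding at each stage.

Let C be the CIF value. C = FOB price + freight + 1.12% × C
C − 1.12% × C = 15826.19 + 9513.44
0.9888 × C = 25339.63
C = 25339.63 / 0.9888 = 25626.65
Insurance premium = 1.12% × 25626.65 = 287.02
Import duty = 25626.65 × 9% = 2306.40

CIF value: USD 25626.65; import duty: USD 2306.40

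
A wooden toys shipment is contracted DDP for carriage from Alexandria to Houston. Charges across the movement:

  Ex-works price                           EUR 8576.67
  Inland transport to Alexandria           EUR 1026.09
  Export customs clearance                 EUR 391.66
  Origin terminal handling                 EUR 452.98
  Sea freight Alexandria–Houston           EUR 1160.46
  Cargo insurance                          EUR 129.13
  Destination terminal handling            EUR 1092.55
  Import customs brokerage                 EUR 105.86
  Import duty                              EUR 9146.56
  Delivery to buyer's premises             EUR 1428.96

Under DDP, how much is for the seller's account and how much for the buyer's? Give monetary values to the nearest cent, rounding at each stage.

Seller: EUR 23510.92; buyer: EUR 0.00

DDP: the seller bears all costs including import duty.
Seller's account: goods 8576.67 + inland to port 1026.09 + export clearance 391.66 + origin terminal 452.98 + freight 1160.46 + insurance 129.13 + destination terminal 1092.55 + brokerage 105.86 + duty 9146.56 + delivery 1428.96 = 23510.92
Buyer's account: 0.00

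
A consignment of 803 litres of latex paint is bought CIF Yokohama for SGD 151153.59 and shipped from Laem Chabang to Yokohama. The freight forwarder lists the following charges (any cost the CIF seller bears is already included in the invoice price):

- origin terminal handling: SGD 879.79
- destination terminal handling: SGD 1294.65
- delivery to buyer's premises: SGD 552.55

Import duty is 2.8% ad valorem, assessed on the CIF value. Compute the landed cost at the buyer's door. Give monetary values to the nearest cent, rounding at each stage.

CIF: the seller pays costs through ocean freight and marine insurance to the destination port.
Already in the invoice (seller's account under CIF): origin terminal — exclude.
The CIF price already equals the CIF value: 151153.59
Import duty = 151153.59 × 2.8% = 4232.30
Buyer bears: destination terminal 1294.65 + delivery 552.55 + duty 4232.30 = 6079.50
Landed cost = invoice 151153.59 + 6079.50 = 157233.09

Total landed cost: SGD 157233.09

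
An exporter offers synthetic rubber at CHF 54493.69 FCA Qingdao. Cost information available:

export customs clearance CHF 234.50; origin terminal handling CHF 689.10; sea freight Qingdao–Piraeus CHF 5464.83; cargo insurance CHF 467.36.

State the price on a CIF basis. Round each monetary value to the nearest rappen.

CIF price: CHF 61114.98

Not relevant to the conversion: export clearance — on the seller under both FCA and CIF; already in the FCA price and stays in the CIF price.
From FCA to CIF, the seller additionally bears: origin terminal, freight, insurance.
CIF price = 54493.69 + 689.10 + 5464.83 + 467.36 = 61114.98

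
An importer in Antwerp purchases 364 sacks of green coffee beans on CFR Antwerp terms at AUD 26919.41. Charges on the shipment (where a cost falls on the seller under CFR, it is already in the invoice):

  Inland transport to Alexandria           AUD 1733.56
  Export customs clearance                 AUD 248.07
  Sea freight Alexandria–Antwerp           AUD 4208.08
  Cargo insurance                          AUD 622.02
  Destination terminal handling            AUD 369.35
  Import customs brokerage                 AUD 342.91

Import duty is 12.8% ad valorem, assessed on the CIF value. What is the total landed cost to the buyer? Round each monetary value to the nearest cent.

CFR: the seller pays costs through ocean freight to the destination port, but not insurance.
Already in the invoice (seller's account under CFR): inland to port, export clearance, freight — exclude.
CIF value = CFR price + insurance = 26919.41 + 622.02 = 27541.43
Import duty = 27541.43 × 12.8% = 3525.30
Buyer bears: insurance 622.02 + destination terminal 369.35 + brokerage 342.91 + duty 3525.30 = 4859.58
Landed cost = invoice 26919.41 + 4859.58 = 31778.99

Total landed cost: AUD 31778.99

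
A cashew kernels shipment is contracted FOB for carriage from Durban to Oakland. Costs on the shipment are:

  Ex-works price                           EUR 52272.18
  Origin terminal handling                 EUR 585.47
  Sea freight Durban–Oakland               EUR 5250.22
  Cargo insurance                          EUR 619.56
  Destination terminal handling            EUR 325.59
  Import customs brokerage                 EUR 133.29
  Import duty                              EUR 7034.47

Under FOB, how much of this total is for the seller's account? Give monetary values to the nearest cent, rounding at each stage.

Seller's account: EUR 52857.65

FOB: the seller bears costs until goods are on board at the origin port; the buyer bears freight, insurance and all costs thereafter.
Seller's account: goods 52272.18 + origin terminal 585.47 = 52857.65
Buyer's account: freight 5250.22 + insurance 619.56 + destination terminal 325.59 + brokerage 133.29 + duty 7034.47 = 13363.13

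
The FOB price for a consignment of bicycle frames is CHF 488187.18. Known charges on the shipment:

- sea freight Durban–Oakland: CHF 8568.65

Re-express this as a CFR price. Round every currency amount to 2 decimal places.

From FOB to CFR, the seller additionally bears: freight.
CFR price = 488187.18 + 8568.65 = 496755.83

CFR price: CHF 496755.83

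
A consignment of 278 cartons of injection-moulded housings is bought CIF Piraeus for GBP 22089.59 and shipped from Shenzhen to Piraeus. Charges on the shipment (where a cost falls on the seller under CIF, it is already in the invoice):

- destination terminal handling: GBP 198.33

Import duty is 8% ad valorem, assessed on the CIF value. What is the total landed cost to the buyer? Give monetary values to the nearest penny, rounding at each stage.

CIF: the seller pays costs through ocean freight and marine insurance to the destination port.
The CIF price already equals the CIF value: 22089.59
Import duty = 22089.59 × 8% = 1767.17
Buyer bears: destination terminal 198.33 + duty 1767.17 = 1965.50
Landed cost = invoice 22089.59 + 1965.50 = 24055.09

Total landed cost: GBP 24055.09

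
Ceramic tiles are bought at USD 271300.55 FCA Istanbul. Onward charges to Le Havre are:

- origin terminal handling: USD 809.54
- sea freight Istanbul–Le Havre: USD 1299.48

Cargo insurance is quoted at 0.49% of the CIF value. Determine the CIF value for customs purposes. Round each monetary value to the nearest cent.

CIF value: USD 274755.87

Let C be the CIF value. C = FCA price + pre-shipment costs + freight + 0.49% × C
C − 0.49% × C = 271300.55 + 809.54 + 1299.48
0.9951 × C = 273409.57
C = 273409.57 / 0.9951 = 274755.87
Insurance premium = 0.49% × 274755.87 = 1346.30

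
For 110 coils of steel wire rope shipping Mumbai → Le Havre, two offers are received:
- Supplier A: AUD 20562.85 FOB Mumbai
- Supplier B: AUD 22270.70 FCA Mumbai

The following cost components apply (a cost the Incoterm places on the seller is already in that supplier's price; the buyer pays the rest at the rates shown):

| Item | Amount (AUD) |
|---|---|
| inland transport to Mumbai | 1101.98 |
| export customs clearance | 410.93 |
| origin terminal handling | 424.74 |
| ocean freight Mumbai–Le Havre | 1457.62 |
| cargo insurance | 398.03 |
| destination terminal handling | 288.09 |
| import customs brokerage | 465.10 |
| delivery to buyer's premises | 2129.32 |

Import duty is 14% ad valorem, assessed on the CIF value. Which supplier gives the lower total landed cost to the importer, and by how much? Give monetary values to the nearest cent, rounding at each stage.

Supplier A (FOB):
CIF value = FOB price + freight + insurance = 20562.85 + 1457.62 + 398.03 = 22418.50
Import duty = 22418.50 × 14% = 3138.59
Buyer bears (A): 1457.62 + 398.03 + 288.09 + 465.10 + 2129.32 = 4738.16
Landed cost (A) = invoice 20562.85 + 4738.16 + duty 3138.59 = 28439.60
Supplier B (FCA):
CIF value = FCA price + origin terminal + freight + insurance = 22270.70 + 424.74 + 1457.62 + 398.03 = 24551.09
Import duty = 24551.09 × 14% = 3437.15
Buyer bears (B): 424.74 + 1457.62 + 398.03 + 288.09 + 465.10 + 2129.32 = 5162.90
Landed cost (B) = invoice 22270.70 + 5162.90 + duty 3437.15 = 30870.75
Difference = |28439.60 − 30870.75| = 2431.15

Supplier A is cheaper by AUD 2431.15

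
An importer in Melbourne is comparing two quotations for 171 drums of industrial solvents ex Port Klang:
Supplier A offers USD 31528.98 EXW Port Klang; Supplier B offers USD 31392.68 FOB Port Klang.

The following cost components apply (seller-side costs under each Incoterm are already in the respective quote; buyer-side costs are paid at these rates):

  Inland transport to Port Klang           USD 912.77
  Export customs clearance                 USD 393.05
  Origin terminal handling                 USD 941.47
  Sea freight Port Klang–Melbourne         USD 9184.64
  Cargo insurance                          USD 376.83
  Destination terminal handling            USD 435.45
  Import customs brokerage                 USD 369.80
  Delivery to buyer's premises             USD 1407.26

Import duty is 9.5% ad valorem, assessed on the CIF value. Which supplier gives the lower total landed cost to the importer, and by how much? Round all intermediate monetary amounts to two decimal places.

Supplier A (EXW):
CIF value = EXW price + inland to port + export clearance + origin terminal + freight + insurance = 31528.98 + 912.77 + 393.05 + 941.47 + 9184.64 + 376.83 = 43337.74
Import duty = 43337.74 × 9.5% = 4117.09
Buyer bears (A): 912.77 + 393.05 + 941.47 + 9184.64 + 376.83 + 435.45 + 369.80 + 1407.26 = 14021.27
Landed cost (A) = invoice 31528.98 + 14021.27 + duty 4117.09 = 49667.34
Supplier B (FOB):
CIF value = FOB price + freight + insurance = 31392.68 + 9184.64 + 376.83 = 40954.15
Import duty = 40954.15 × 9.5% = 3890.64
Buyer bears (B): 9184.64 + 376.83 + 435.45 + 369.80 + 1407.26 = 11773.98
Landed cost (B) = invoice 31392.68 + 11773.98 + duty 3890.64 = 47057.30
Difference = |49667.34 − 47057.30| = 2610.04

Supplier B is cheaper by USD 2610.04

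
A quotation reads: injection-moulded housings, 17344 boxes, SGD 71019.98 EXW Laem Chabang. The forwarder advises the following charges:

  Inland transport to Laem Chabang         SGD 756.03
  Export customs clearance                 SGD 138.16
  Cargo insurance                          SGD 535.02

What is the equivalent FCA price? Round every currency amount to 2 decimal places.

FCA price: SGD 71914.17

Not relevant to the conversion: insurance — on the buyer under both terms; not part of either seller's price.
From EXW to FCA, the seller additionally bears: inland to port, export clearance.
FCA price = 71019.98 + 756.03 + 138.16 = 71914.17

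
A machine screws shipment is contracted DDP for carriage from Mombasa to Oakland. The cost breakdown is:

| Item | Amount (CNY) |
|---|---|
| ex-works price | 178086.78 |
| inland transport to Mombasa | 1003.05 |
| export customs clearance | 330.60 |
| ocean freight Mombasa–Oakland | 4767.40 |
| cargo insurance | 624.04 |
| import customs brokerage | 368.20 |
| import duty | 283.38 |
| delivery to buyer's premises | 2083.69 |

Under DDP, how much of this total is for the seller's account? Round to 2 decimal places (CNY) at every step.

Seller's account: CNY 187547.14

DDP: the seller bears all costs including import duty.
Seller's account: goods 178086.78 + inland to port 1003.05 + export clearance 330.60 + freight 4767.40 + insurance 624.04 + brokerage 368.20 + duty 283.38 + delivery 2083.69 = 187547.14
Buyer's account: 0.00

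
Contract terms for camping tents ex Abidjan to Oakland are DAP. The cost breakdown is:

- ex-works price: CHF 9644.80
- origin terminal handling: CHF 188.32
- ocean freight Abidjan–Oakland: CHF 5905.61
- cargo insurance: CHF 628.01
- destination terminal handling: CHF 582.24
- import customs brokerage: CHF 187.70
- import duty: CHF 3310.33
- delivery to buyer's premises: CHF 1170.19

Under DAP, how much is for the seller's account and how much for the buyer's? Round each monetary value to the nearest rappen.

Seller: CHF 18119.17; buyer: CHF 3498.03

DAP: the seller bears all costs to the named destination except import duty and clearance.
Seller's account: goods 9644.80 + origin terminal 188.32 + freight 5905.61 + insurance 628.01 + destination terminal 582.24 + delivery 1170.19 = 18119.17
Buyer's account: brokerage 187.70 + duty 3310.33 = 3498.03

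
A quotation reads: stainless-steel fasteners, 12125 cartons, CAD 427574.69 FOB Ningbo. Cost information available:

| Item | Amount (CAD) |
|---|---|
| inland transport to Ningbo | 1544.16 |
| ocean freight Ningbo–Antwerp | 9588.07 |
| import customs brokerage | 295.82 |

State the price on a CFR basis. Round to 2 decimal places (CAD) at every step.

Not relevant to the conversion: inland to port — on the seller under both FOB and CFR; already in the FOB price and stays in the CFR price. brokerage — on the buyer under both terms; not part of either seller's price.
From FOB to CFR, the seller additionally bears: freight.
CFR price = 427574.69 + 9588.07 = 437162.76

CFR price: CAD 437162.76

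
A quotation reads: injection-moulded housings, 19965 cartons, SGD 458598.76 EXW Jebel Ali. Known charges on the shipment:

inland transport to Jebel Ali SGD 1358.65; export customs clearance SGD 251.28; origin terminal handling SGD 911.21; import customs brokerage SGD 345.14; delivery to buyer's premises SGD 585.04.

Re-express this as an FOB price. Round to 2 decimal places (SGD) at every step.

FOB price: SGD 461119.90

Not relevant to the conversion: brokerage, delivery — on the buyer under both terms; not part of either seller's price.
From EXW to FOB, the seller additionally bears: inland to port, export clearance, origin terminal.
FOB price = 458598.76 + 1358.65 + 251.28 + 911.21 = 461119.90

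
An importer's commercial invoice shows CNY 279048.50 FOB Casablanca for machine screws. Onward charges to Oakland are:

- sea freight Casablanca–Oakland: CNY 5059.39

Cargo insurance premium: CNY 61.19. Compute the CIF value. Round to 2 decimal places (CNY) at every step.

CIF value: CNY 284169.08

CIF = FOB price + freight + insurance
CIF = 279048.50 + 5059.39 + 61.19 = 284169.08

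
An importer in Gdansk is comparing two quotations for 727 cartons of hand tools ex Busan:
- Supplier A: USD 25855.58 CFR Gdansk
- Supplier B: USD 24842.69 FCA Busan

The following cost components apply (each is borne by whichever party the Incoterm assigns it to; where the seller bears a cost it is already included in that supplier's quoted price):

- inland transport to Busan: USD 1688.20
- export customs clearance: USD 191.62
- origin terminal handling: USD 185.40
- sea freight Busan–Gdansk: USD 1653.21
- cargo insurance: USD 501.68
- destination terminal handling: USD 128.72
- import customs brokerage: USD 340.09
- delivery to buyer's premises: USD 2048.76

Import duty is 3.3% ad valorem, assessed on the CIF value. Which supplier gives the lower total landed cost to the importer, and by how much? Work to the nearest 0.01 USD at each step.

Supplier A (CFR):
CIF value = CFR price + insurance = 25855.58 + 501.68 = 26357.26
Import duty = 26357.26 × 3.3% = 869.79
Buyer bears (A): 501.68 + 128.72 + 340.09 + 2048.76 = 3019.25
Landed cost (A) = invoice 25855.58 + 3019.25 + duty 869.79 = 29744.62
Supplier B (FCA):
CIF value = FCA price + origin terminal + freight + insurance = 24842.69 + 185.40 + 1653.21 + 501.68 = 27182.98
Import duty = 27182.98 × 3.3% = 897.04
Buyer bears (B): 185.40 + 1653.21 + 501.68 + 128.72 + 340.09 + 2048.76 = 4857.86
Landed cost (B) = invoice 24842.69 + 4857.86 + duty 897.04 = 30597.59
Difference = |29744.62 − 30597.59| = 852.97

Supplier A is cheaper by USD 852.97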